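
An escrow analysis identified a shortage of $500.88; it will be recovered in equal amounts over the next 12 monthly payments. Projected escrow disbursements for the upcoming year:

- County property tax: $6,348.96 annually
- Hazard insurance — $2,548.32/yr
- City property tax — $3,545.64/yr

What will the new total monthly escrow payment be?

County property tax: $6,348.96
Hazard insurance: $2,548.32
City property tax: $3,545.64
Combined annual = $6,348.96 + $2,548.32 + $3,545.64 = $12,442.92
Monthly = $12,442.92 ÷ 12 = $1,036.91
Shortage spread = $500.88 / 12 = $41.74/mo
Adjusted monthly = $1,036.91 + $41.74 = $1,078.65

$1,078.65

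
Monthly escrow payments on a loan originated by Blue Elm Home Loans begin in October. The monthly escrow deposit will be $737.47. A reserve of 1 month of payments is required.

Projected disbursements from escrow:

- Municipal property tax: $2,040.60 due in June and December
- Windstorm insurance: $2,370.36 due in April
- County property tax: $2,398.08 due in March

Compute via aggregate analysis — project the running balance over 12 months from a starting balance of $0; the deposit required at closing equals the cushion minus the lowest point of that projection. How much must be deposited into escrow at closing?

Cushion = 1 × $737.47 = $737.47
Trial balance (start $0, +$737.47 each month, − disbursements):
  Oct: +$737.47 → $737.47
  Nov: +$737.47 → $1,474.94
  Dec: +$737.47 − $2,040.60 → $171.81
  Jan: +$737.47 → $909.28
  Feb: +$737.47 → $1,646.75
  Mar: +$737.47 − $2,398.08 → -$13.86
  Apr: +$737.47 − $2,370.36 → -$1,646.75
  May: +$737.47 → -$909.28
  Jun: +$737.47 − $2,040.60 → -$2,212.41
  Jul: +$737.47 → -$1,474.94
  Aug: +$737.47 → -$737.47
  Sep: +$737.47 → $0.00
Lowest trial balance = -$2,212.41 (Jun)
Initial deposit = cushion − low point = $737.47 − (-$2,212.41) = $2,949.88

$2,949.88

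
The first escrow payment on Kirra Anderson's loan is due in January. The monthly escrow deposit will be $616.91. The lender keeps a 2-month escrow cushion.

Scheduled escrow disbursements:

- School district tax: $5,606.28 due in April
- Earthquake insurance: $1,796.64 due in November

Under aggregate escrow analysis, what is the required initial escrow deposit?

$4,372.46

Cushion = 2 × $616.91 = $1,233.82
Trial balance (start $0, +$616.91 each month, − disbursements):
  Jan: +$616.91 → $616.91
  Feb: +$616.91 → $1,233.82
  Mar: +$616.91 → $1,850.73
  Apr: +$616.91 − $5,606.28 → -$3,138.64
  May: +$616.91 → -$2,521.73
  Jun: +$616.91 → -$1,904.82
  Jul: +$616.91 → -$1,287.91
  Aug: +$616.91 → -$671.00
  Sep: +$616.91 → -$54.09
  Oct: +$616.91 → $562.82
  Nov: +$616.91 − $1,796.64 → -$616.91
  Dec: +$616.91 → $0.00
Lowest trial balance = -$3,138.64 (Apr)
Initial deposit = cushion − low point = $1,233.82 − (-$3,138.64) = $4,372.46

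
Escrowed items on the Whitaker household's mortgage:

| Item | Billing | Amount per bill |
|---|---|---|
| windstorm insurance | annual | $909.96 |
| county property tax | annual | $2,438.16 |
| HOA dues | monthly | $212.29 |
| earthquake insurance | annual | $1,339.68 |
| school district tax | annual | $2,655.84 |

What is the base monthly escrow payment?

$824.26

Windstorm insurance: $909.96/yr
County property tax: $2,438.16/yr
HOA dues: $212.29 × 12 = $2,547.48/yr
Earthquake insurance: $1,339.68/yr
School district tax: $2,655.84/yr
Combined annual = $9,891.12
Base monthly escrow = $9,891.12 / 12 = $824.26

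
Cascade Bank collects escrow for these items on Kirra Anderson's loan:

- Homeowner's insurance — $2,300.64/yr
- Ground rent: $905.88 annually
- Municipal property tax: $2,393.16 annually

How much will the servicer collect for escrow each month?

Homeowner's insurance = $2,300.64 per year
Ground rent = $905.88 per year
Municipal property tax = $2,393.16 per year
Annual escrow total = $2,300.64 + $905.88 + $2,393.16 = $5,599.68
Base monthly escrow = $5,599.68 ÷ 12 = $466.64

$466.64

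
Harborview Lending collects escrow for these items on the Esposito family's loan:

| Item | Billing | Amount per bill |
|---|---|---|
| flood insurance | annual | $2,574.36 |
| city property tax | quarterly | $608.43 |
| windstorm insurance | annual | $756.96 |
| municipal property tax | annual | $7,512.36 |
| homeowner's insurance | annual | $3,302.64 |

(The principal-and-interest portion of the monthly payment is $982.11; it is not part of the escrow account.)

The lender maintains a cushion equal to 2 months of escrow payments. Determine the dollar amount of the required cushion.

Flood insurance = $2,574.36/yr
City property tax = $608.43 × 4 = $2,433.72/yr
Windstorm insurance = $756.96/yr
Municipal property tax = $7,512.36/yr
Homeowner's insurance = $3,302.64/yr
Yearly total = $16,580.04
Monthly escrow = $16,580.04 ÷ 12 = $1,381.67
Required cushion = 2 × $1,381.67 = $2,763.34

$2,763.34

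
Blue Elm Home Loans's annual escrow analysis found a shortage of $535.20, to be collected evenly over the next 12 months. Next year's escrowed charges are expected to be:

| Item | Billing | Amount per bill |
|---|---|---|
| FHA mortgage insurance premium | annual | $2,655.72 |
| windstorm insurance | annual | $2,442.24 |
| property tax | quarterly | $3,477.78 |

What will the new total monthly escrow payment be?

$1,628.69

FHA mortgage insurance premium = $2,655.72 annually
Windstorm insurance = $2,442.24 annually
Property tax = $3,477.78 × 4 = $13,911.12 annually
Yearly total = $2,655.72 + $2,442.24 + $13,911.12 = $19,009.08
Monthly = $19,009.08 / 12 = $1,584.09
Shortage per month = $535.20 / 12 = $44.60
Adjusted monthly = $1,584.09 + $44.60 = $1,628.69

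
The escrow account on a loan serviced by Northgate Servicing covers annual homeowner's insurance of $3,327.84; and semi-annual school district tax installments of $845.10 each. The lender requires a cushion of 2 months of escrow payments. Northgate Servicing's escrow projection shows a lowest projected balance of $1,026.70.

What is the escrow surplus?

$190.36

Homeowner's insurance: $3,327.84 per year
School district tax: $845.10 × 2 = $1,690.20 per year
Annual escrow total = $3,327.84 + $1,690.20 = $5,018.04
Base monthly escrow = $5,018.04 / 12 = $418.17
Required reserve = 2 × $418.17 = $836.34
Excess over cushion: $1,026.70 − $836.34 = $190.36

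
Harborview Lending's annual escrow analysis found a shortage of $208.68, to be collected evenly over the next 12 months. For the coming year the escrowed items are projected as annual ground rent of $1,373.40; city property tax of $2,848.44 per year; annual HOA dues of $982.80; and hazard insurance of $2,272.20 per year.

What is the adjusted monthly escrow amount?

$640.46

Ground rent: $1,373.40/yr
City property tax: $2,848.44/yr
HOA dues: $982.80/yr
Hazard insurance: $2,272.20/yr
Annual escrow total = $1,373.40 + $2,848.44 + $982.80 + $2,272.20 = $7,476.84
Monthly = $7,476.84 / 12 = $623.07
Shortage spread = $208.68 ÷ 12 = $17.39/mo
Adjusted monthly = $623.07 + $17.39 = $640.46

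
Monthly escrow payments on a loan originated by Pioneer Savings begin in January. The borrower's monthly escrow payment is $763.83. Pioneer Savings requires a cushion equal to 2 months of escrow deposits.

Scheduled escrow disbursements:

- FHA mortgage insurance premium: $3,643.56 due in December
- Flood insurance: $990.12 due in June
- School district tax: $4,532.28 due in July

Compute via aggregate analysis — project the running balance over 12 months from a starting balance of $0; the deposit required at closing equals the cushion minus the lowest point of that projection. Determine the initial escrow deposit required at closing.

Cushion = 2 × $763.83 = $1,527.66
Trial balance (start $0, +$763.83 each month, − disbursements):
  Jan: +$763.83 → $763.83
  Feb: +$763.83 → $1,527.66
  Mar: +$763.83 → $2,291.49
  Apr: +$763.83 → $3,055.32
  May: +$763.83 → $3,819.15
  Jun: +$763.83 − $990.12 → $3,592.86
  Jul: +$763.83 − $4,532.28 → -$175.59
  Aug: +$763.83 → $588.24
  Sep: +$763.83 → $1,352.07
  Oct: +$763.83 → $2,115.90
  Nov: +$763.83 → $2,879.73
  Dec: +$763.83 − $3,643.56 → $0.00
Lowest trial balance = -$175.59 (Jul)
Initial deposit = cushion − low point = $1,527.66 − (-$175.59) = $1,703.25

$1,703.25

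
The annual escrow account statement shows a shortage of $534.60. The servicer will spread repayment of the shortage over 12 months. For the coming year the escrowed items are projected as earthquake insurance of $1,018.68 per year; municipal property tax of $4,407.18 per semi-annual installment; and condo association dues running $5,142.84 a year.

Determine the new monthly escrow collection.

$1,292.54

Earthquake insurance = $1,018.68 per year
Municipal property tax = $4,407.18 × 2 = $8,814.36 per year
Condo association dues = $5,142.84 per year
Total annual escrow = $1,018.68 + $8,814.36 + $5,142.84 = $14,975.88
Per month = $14,975.88 ÷ 12 = $1,247.99
Shortage per month = $534.60 ÷ 12 = $44.55
Adjusted monthly = $1,247.99 + $44.55 = $1,292.54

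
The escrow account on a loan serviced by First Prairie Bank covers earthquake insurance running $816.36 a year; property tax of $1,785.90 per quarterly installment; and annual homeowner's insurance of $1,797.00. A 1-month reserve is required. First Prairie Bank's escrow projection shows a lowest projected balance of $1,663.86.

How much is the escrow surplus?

Earthquake insurance = $816.36 per year
Property tax = $1,785.90 × 4 = $7,143.60 per year
Homeowner's insurance = $1,797.00 per year
Combined annual = $816.36 + $7,143.60 + $1,797.00 = $9,756.96
Per month = $9,756.96 / 12 = $813.08
Required reserve = 1 × $813.08 = $813.08
Excess over cushion: $1,663.86 − $813.08 = $850.78

$850.78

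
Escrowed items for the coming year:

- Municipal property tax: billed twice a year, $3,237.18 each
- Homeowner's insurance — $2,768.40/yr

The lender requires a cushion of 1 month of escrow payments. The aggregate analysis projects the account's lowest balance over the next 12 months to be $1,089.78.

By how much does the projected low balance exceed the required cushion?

$319.55

Municipal property tax = $3,237.18 × 2 = $6,474.36
Homeowner's insurance = $2,768.40
Total annual escrow = $9,242.76
Per month = $9,242.76 ÷ 12 = $770.23
Required cushion = 1 × $770.23 = $770.23
Excess over cushion: $1,089.78 − $770.23 = $319.55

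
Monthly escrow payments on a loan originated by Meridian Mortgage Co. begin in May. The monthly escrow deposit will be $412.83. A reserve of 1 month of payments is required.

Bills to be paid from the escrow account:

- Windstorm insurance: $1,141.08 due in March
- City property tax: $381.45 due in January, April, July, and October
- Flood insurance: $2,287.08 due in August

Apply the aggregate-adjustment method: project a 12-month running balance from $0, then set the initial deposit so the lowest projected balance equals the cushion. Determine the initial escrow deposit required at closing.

$1,430.04

Cushion = 1 × $412.83 = $412.83
Trial balance (start $0, +$412.83 each month, − disbursements):
  May: +$412.83 → $412.83
  Jun: +$412.83 → $825.66
  Jul: +$412.83 − $381.45 → $857.04
  Aug: +$412.83 − $2,287.08 → -$1,017.21
  Sep: +$412.83 → -$604.38
  Oct: +$412.83 − $381.45 → -$573.00
  Nov: +$412.83 → -$160.17
  Dec: +$412.83 → $252.66
  Jan: +$412.83 − $381.45 → $284.04
  Feb: +$412.83 → $696.87
  Mar: +$412.83 − $1,141.08 → -$31.38
  Apr: +$412.83 − $381.45 → $0.00
Lowest trial balance = -$1,017.21 (Aug)
Initial deposit = cushion − low point = $412.83 − (-$1,017.21) = $1,430.04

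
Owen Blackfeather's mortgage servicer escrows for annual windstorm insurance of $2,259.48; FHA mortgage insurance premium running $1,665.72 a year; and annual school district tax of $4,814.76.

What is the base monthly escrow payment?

Windstorm insurance: $2,259.48 annually
FHA mortgage insurance premium: $1,665.72 annually
School district tax: $4,814.76 annually
Annual escrow total = $2,259.48 + $1,665.72 + $4,814.76 = $8,739.96
Monthly = $8,739.96 ÷ 12 = $728.33

$728.33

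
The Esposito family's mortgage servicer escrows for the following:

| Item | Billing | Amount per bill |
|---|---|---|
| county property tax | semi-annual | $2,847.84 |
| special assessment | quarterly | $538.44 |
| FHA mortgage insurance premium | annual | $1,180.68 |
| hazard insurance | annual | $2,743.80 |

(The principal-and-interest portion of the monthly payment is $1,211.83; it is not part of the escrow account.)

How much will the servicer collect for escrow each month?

$981.16

County property tax: $2,847.84 × 2 = $5,695.68
Special assessment: $538.44 × 4 = $2,153.76
FHA mortgage insurance premium: $1,180.68
Hazard insurance: $2,743.80
Yearly total = $11,773.92
Monthly escrow = $11,773.92 / 12 = $981.16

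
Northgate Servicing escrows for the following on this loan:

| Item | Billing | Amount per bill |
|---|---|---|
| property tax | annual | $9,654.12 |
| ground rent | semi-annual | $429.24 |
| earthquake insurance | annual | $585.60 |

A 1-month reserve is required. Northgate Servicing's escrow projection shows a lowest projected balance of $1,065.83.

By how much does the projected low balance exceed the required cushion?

Property tax: $9,654.12 annually
Ground rent: $429.24 × 2 = $858.48 annually
Earthquake insurance: $585.60 annually
Combined annual = $9,654.12 + $858.48 + $585.60 = $11,098.20
Monthly escrow = $11,098.20 ÷ 12 = $924.85
Required reserve = 1 × $924.85 = $924.85
Excess over cushion: $1,065.83 − $924.85 = $140.98

$140.98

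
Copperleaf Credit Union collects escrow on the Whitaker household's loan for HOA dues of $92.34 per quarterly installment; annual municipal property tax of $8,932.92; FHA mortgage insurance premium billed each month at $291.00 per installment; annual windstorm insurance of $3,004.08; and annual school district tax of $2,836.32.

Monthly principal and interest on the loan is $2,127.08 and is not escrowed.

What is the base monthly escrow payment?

HOA dues — $92.34 × 4 = $369.36
Municipal property tax — $8,932.92
FHA mortgage insurance premium — $291.00 × 12 = $3,492.00
Windstorm insurance — $3,004.08
School district tax — $2,836.32
Combined annual = $18,634.68
Per month = $18,634.68 / 12 = $1,552.89

$1,552.89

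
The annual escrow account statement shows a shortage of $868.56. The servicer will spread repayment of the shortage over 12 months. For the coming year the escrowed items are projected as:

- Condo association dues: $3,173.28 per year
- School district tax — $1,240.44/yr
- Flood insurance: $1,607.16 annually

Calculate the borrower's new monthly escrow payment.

$574.12

Condo association dues — $3,173.28 annually
School district tax — $1,240.44 annually
Flood insurance — $1,607.16 annually
Combined annual = $3,173.28 + $1,240.44 + $1,607.16 = $6,020.88
Base monthly escrow = $6,020.88 ÷ 12 = $501.74
Monthly shortage recovery: $868.56 / 12 = $72.38
New monthly escrow = $501.74 + $72.38 = $574.12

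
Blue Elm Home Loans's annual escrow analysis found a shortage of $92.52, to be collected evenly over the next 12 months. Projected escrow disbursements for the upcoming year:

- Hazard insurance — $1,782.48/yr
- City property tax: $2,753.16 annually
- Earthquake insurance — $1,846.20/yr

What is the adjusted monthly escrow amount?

$539.53

Hazard insurance: $1,782.48 annually
City property tax: $2,753.16 annually
Earthquake insurance: $1,846.20 annually
Combined annual = $6,381.84
Monthly = $6,381.84 ÷ 12 = $531.82
Shortage per month = $92.52 / 12 = $7.71
New monthly escrow = $531.82 + $7.71 = $539.53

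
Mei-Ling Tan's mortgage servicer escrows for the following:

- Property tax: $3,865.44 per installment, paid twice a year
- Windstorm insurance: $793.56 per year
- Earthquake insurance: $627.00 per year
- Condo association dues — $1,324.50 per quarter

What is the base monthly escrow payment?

Property tax: $3,865.44 × 2 = $7,730.88/yr
Windstorm insurance: $793.56/yr
Earthquake insurance: $627.00/yr
Condo association dues: $1,324.50 × 4 = $5,298.00/yr
Yearly total = $14,449.44
Monthly = $14,449.44 / 12 = $1,204.12

$1,204.12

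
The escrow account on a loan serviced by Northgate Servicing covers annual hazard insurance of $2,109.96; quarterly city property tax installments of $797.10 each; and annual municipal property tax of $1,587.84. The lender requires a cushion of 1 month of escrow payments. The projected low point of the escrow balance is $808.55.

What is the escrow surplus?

$234.70

Hazard insurance — $2,109.96 annually
City property tax — $797.10 × 4 = $3,188.40 annually
Municipal property tax — $1,587.84 annually
Total annual escrow = $6,886.20
Monthly escrow = $6,886.20 / 12 = $573.85
Required cushion = 1 × $573.85 = $573.85
Excess over cushion: $808.55 − $573.85 = $234.70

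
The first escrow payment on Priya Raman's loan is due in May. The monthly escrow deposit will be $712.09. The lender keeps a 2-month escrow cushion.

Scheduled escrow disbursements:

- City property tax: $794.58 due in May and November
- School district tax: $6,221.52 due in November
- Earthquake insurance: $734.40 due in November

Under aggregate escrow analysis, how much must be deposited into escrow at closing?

$4,984.63

Cushion = 2 × $712.09 = $1,424.18
Trial balance (start $0, +$712.09 each month, − disbursements):
  May: +$712.09 − $794.58 → -$82.49
  Jun: +$712.09 → $629.60
  Jul: +$712.09 → $1,341.69
  Aug: +$712.09 → $2,053.78
  Sep: +$712.09 → $2,765.87
  Oct: +$712.09 → $3,477.96
  Nov: +$712.09 − $7,750.50 → -$3,560.45
  Dec: +$712.09 → -$2,848.36
  Jan: +$712.09 → -$2,136.27
  Feb: +$712.09 → -$1,424.18
  Mar: +$712.09 → -$712.09
  Apr: +$712.09 → $0.00
Lowest trial balance = -$3,560.45 (Nov)
Initial deposit = cushion − low point = $1,424.18 − (-$3,560.45) = $4,984.63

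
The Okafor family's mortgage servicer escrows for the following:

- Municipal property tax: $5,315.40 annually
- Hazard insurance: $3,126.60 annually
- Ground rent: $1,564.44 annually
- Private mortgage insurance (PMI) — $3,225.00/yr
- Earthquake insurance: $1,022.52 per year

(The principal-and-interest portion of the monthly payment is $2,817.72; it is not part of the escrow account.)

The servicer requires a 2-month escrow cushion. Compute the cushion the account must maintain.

Municipal property tax — $5,315.40
Hazard insurance — $3,126.60
Ground rent — $1,564.44
Private mortgage insurance (PMI) — $3,225.00
Earthquake insurance — $1,022.52
Total per year = $14,253.96
Per month = $14,253.96 ÷ 12 = $1,187.83
Required cushion = 2 × $1,187.83 = $2,375.66

$2,375.66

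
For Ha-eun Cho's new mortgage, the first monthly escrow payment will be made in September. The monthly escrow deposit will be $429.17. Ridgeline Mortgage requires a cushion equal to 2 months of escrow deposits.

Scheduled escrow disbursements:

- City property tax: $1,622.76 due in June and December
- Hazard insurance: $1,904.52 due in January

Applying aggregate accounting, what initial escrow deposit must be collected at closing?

$2,239.77

Cushion = 2 × $429.17 = $858.34
Trial balance (start $0, +$429.17 each month, − disbursements):
  Sep: +$429.17 → $429.17
  Oct: +$429.17 → $858.34
  Nov: +$429.17 → $1,287.51
  Dec: +$429.17 − $1,622.76 → $93.92
  Jan: +$429.17 − $1,904.52 → -$1,381.43
  Feb: +$429.17 → -$952.26
  Mar: +$429.17 → -$523.09
  Apr: +$429.17 → -$93.92
  May: +$429.17 → $335.25
  Jun: +$429.17 − $1,622.76 → -$858.34
  Jul: +$429.17 → -$429.17
  Aug: +$429.17 → $0.00
Lowest trial balance = -$1,381.43 (Jan)
Initial deposit = cushion − low point = $858.34 − (-$1,381.43) = $2,239.77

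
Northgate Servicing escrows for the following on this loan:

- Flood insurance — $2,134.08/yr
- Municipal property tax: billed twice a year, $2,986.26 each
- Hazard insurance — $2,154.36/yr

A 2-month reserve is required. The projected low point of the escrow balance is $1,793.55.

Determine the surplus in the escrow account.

$83.39

Flood insurance — $2,134.08
Municipal property tax — $2,986.26 × 2 = $5,972.52
Hazard insurance — $2,154.36
Total annual escrow = $2,134.08 + $5,972.52 + $2,154.36 = $10,260.96
Monthly escrow = $10,260.96 / 12 = $855.08
Required cushion = 2 × $855.08 = $1,710.16
Surplus = $1,793.55 − $1,710.16 = $83.39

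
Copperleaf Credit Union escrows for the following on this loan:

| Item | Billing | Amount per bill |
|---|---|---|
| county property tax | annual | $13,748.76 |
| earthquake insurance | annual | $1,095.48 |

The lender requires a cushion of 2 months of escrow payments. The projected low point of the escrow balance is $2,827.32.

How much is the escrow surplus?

$353.28

County property tax: $13,748.76 per year
Earthquake insurance: $1,095.48 per year
Total annual escrow = $14,844.24
Base monthly escrow = $14,844.24 ÷ 12 = $1,237.02
Cushion = 2 × $1,237.02 = $2,474.04
Surplus = $2,827.32 − $2,474.04 = $353.28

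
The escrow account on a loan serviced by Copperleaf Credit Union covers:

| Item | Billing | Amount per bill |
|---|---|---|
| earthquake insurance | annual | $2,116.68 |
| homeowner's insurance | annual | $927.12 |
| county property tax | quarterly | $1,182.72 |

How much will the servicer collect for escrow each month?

Earthquake insurance = $2,116.68 annually
Homeowner's insurance = $927.12 annually
County property tax = $1,182.72 × 4 = $4,730.88 annually
Annual escrow total = $7,774.68
Monthly escrow = $7,774.68 ÷ 12 = $647.89

$647.89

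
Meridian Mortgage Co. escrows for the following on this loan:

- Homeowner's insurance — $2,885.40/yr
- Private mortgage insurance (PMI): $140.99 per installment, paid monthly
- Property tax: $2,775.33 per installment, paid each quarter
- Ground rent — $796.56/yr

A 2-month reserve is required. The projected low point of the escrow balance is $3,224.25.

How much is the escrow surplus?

Homeowner's insurance = $2,885.40 per year
Private mortgage insurance (PMI) = $140.99 × 12 = $1,691.88 per year
Property tax = $2,775.33 × 4 = $11,101.32 per year
Ground rent = $796.56 per year
Combined annual = $16,475.16
Per month = $16,475.16 / 12 = $1,372.93
Required reserve = 2 × $1,372.93 = $2,745.86
Surplus = $3,224.25 − $2,745.86 = $478.39

$478.39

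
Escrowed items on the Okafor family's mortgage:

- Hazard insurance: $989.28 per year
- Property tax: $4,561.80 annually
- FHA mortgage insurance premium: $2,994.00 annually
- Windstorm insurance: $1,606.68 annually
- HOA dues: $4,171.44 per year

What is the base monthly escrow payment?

Hazard insurance = $989.28 per year
Property tax = $4,561.80 per year
FHA mortgage insurance premium = $2,994.00 per year
Windstorm insurance = $1,606.68 per year
HOA dues = $4,171.44 per year
Combined annual = $14,323.20
Base monthly escrow = $14,323.20 ÷ 12 = $1,193.60

$1,193.60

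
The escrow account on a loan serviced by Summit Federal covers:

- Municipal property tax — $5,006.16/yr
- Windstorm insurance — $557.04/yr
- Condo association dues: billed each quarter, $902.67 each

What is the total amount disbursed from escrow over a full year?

$9,173.88

Municipal property tax: $5,006.16 annually
Windstorm insurance: $557.04 annually
Condo association dues: $902.67 × 4 = $3,610.68 annually
Total per year = $5,006.16 + $557.04 + $3,610.68 = $9,173.88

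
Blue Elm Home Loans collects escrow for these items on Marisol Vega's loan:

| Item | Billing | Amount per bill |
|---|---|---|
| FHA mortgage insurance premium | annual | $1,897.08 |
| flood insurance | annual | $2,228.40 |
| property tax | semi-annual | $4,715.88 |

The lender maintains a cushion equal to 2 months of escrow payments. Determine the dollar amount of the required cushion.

$2,259.54

FHA mortgage insurance premium — $1,897.08/yr
Flood insurance — $2,228.40/yr
Property tax — $4,715.88 × 2 = $9,431.76/yr
Annual escrow total = $13,557.24
Per month = $13,557.24 ÷ 12 = $1,129.77
Required cushion = 2 × $1,129.77 = $2,259.54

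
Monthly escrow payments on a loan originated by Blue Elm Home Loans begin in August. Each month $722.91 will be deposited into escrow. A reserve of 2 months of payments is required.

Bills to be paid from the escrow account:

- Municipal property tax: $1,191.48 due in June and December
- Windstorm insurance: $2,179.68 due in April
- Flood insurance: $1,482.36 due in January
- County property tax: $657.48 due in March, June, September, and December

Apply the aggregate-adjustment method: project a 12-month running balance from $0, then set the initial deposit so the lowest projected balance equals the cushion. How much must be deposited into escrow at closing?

Cushion = 2 × $722.91 = $1,445.82
Trial balance (start $0, +$722.91 each month, − disbursements):
  Aug: +$722.91 → $722.91
  Sep: +$722.91 − $657.48 → $788.34
  Oct: +$722.91 → $1,511.25
  Nov: +$722.91 → $2,234.16
  Dec: +$722.91 − $1,848.96 → $1,108.11
  Jan: +$722.91 − $1,482.36 → $348.66
  Feb: +$722.91 → $1,071.57
  Mar: +$722.91 − $657.48 → $1,137.00
  Apr: +$722.91 − $2,179.68 → -$319.77
  May: +$722.91 → $403.14
  Jun: +$722.91 − $1,848.96 → -$722.91
  Jul: +$722.91 → $0.00
Lowest trial balance = -$722.91 (Jun)
Initial deposit = cushion − low point = $1,445.82 − (-$722.91) = $2,168.73

$2,168.73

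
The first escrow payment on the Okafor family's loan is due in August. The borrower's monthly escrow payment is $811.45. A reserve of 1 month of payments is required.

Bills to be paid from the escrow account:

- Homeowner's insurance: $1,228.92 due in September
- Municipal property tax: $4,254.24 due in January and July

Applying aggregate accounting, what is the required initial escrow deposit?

$1,425.91

Cushion = 1 × $811.45 = $811.45
Trial balance (start $0, +$811.45 each month, − disbursements):
  Aug: +$811.45 → $811.45
  Sep: +$811.45 − $1,228.92 → $393.98
  Oct: +$811.45 → $1,205.43
  Nov: +$811.45 → $2,016.88
  Dec: +$811.45 → $2,828.33
  Jan: +$811.45 − $4,254.24 → -$614.46
  Feb: +$811.45 → $196.99
  Mar: +$811.45 → $1,008.44
  Apr: +$811.45 → $1,819.89
  May: +$811.45 → $2,631.34
  Jun: +$811.45 → $3,442.79
  Jul: +$811.45 − $4,254.24 → $0.00
Lowest trial balance = -$614.46 (Jan)
Initial deposit = cushion − low point = $811.45 − (-$614.46) = $1,425.91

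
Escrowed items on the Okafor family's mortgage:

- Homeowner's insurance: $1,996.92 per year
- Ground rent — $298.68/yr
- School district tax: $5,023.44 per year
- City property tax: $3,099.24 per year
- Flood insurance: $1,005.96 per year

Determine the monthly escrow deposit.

Homeowner's insurance — $1,996.92
Ground rent — $298.68
School district tax — $5,023.44
City property tax — $3,099.24
Flood insurance — $1,005.96
Yearly total = $1,996.92 + $298.68 + $5,023.44 + $3,099.24 + $1,005.96 = $11,424.24
Monthly escrow = $11,424.24 ÷ 12 = $952.02

$952.02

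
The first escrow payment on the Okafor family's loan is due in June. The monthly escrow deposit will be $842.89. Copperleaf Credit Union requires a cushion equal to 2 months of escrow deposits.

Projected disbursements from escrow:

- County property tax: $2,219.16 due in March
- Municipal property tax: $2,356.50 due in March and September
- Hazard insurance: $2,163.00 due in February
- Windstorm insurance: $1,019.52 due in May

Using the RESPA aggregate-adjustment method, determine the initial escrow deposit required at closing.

Cushion = 2 × $842.89 = $1,685.78
Trial balance (start $0, +$842.89 each month, − disbursements):
  Jun: +$842.89 → $842.89
  Jul: +$842.89 → $1,685.78
  Aug: +$842.89 → $2,528.67
  Sep: +$842.89 − $2,356.50 → $1,015.06
  Oct: +$842.89 → $1,857.95
  Nov: +$842.89 → $2,700.84
  Dec: +$842.89 → $3,543.73
  Jan: +$842.89 → $4,386.62
  Feb: +$842.89 − $2,163.00 → $3,066.51
  Mar: +$842.89 − $4,575.66 → -$666.26
  Apr: +$842.89 → $176.63
  May: +$842.89 − $1,019.52 → $0.00
Lowest trial balance = -$666.26 (Mar)
Initial deposit = cushion − low point = $1,685.78 − (-$666.26) = $2,352.04

$2,352.04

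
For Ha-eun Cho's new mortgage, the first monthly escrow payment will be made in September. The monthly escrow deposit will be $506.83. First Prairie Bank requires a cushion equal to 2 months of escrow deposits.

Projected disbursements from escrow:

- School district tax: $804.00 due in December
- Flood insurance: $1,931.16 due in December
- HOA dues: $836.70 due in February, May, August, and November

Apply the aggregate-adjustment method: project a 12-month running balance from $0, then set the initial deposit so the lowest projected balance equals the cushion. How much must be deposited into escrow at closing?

Cushion = 2 × $506.83 = $1,013.66
Trial balance (start $0, +$506.83 each month, − disbursements):
  Sep: +$506.83 → $506.83
  Oct: +$506.83 → $1,013.66
  Nov: +$506.83 − $836.70 → $683.79
  Dec: +$506.83 − $2,735.16 → -$1,544.54
  Jan: +$506.83 → -$1,037.71
  Feb: +$506.83 − $836.70 → -$1,367.58
  Mar: +$506.83 → -$860.75
  Apr: +$506.83 → -$353.92
  May: +$506.83 − $836.70 → -$683.79
  Jun: +$506.83 → -$176.96
  Jul: +$506.83 → $329.87
  Aug: +$506.83 − $836.70 → $0.00
Lowest trial balance = -$1,544.54 (Dec)
Initial deposit = cushion − low point = $1,013.66 − (-$1,544.54) = $2,558.20

$2,558.20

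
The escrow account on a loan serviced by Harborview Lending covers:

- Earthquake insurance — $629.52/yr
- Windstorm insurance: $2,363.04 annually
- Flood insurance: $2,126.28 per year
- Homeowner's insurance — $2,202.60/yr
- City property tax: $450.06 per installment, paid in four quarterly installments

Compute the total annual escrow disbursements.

$9,121.68

Earthquake insurance = $629.52 per year
Windstorm insurance = $2,363.04 per year
Flood insurance = $2,126.28 per year
Homeowner's insurance = $2,202.60 per year
City property tax = $450.06 × 4 = $1,800.24 per year
Combined annual = $629.52 + $2,363.04 + $2,126.28 + $2,202.60 + $1,800.24 = $9,121.68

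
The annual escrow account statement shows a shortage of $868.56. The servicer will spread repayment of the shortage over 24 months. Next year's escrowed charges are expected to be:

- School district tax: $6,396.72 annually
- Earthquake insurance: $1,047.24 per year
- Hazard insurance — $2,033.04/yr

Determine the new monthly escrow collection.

$825.94

School district tax — $6,396.72 per year
Earthquake insurance — $1,047.24 per year
Hazard insurance — $2,033.04 per year
Yearly total = $6,396.72 + $1,047.24 + $2,033.04 = $9,477.00
Monthly = $9,477.00 ÷ 12 = $789.75
Monthly shortage recovery: $868.56 / 24 = $36.19
New monthly escrow = $789.75 + $36.19 = $825.94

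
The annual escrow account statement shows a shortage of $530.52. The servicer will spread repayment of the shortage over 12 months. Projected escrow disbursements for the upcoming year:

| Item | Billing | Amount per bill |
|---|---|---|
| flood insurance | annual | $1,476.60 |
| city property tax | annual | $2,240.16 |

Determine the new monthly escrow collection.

$353.94

Flood insurance = $1,476.60 per year
City property tax = $2,240.16 per year
Annual escrow total = $3,716.76
Base monthly escrow = $3,716.76 / 12 = $309.73
Shortage spread = $530.52 / 12 = $44.21/mo
Adjusted monthly = $309.73 + $44.21 = $353.94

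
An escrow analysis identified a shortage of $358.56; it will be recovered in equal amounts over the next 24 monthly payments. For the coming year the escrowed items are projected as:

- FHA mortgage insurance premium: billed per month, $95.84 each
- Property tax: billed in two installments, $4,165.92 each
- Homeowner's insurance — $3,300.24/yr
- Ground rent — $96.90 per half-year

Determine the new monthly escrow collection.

$1,096.27

FHA mortgage insurance premium: $95.84 × 12 = $1,150.08
Property tax: $4,165.92 × 2 = $8,331.84
Homeowner's insurance: $3,300.24
Ground rent: $96.90 × 2 = $193.80
Total per year = $1,150.08 + $8,331.84 + $3,300.24 + $193.80 = $12,975.96
Per month = $12,975.96 ÷ 12 = $1,081.33
Monthly shortage recovery: $358.56 / 24 = $14.94
New monthly escrow = $1,081.33 + $14.94 = $1,096.27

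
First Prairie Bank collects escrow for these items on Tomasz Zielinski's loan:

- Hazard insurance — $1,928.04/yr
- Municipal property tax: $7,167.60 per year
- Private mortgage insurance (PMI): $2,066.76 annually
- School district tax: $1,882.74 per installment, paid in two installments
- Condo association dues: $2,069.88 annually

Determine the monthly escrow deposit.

Hazard insurance = $1,928.04
Municipal property tax = $7,167.60
Private mortgage insurance (PMI) = $2,066.76
School district tax = $1,882.74 × 2 = $3,765.48
Condo association dues = $2,069.88
Total per year = $16,997.76
Monthly escrow = $16,997.76 ÷ 12 = $1,416.48

$1,416.48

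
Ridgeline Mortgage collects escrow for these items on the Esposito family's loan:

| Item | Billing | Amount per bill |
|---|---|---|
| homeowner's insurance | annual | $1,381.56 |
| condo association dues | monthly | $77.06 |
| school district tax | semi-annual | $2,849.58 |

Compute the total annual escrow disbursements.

$8,005.44

Homeowner's insurance = $1,381.56 per year
Condo association dues = $77.06 × 12 = $924.72 per year
School district tax = $2,849.58 × 2 = $5,699.16 per year
Combined annual = $8,005.44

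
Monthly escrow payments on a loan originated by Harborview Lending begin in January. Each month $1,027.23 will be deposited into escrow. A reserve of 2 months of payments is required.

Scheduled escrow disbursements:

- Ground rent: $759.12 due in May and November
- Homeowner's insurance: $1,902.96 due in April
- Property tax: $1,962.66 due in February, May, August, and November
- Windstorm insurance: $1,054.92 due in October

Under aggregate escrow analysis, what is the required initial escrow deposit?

Cushion = 2 × $1,027.23 = $2,054.46
Trial balance (start $0, +$1,027.23 each month, − disbursements):
  Jan: +$1,027.23 → $1,027.23
  Feb: +$1,027.23 − $1,962.66 → $91.80
  Mar: +$1,027.23 → $1,119.03
  Apr: +$1,027.23 − $1,902.96 → $243.30
  May: +$1,027.23 − $2,721.78 → -$1,451.25
  Jun: +$1,027.23 → -$424.02
  Jul: +$1,027.23 → $603.21
  Aug: +$1,027.23 − $1,962.66 → -$332.22
  Sep: +$1,027.23 → $695.01
  Oct: +$1,027.23 − $1,054.92 → $667.32
  Nov: +$1,027.23 − $2,721.78 → -$1,027.23
  Dec: +$1,027.23 → $0.00
Lowest trial balance = -$1,451.25 (May)
Initial deposit = cushion − low point = $2,054.46 − (-$1,451.25) = $3,505.71

$3,505.71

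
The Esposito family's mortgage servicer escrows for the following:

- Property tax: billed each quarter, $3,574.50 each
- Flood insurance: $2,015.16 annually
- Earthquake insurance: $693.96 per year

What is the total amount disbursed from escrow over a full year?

Property tax — $3,574.50 × 4 = $14,298.00/yr
Flood insurance — $2,015.16/yr
Earthquake insurance — $693.96/yr
Yearly total = $14,298.00 + $2,015.16 + $693.96 = $17,007.12

$17,007.12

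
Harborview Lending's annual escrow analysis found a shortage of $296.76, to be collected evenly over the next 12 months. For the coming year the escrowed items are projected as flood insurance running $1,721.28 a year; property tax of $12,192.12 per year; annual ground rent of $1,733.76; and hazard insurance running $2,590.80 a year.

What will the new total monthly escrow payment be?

Flood insurance — $1,721.28 per year
Property tax — $12,192.12 per year
Ground rent — $1,733.76 per year
Hazard insurance — $2,590.80 per year
Annual escrow total = $18,237.96
Monthly = $18,237.96 / 12 = $1,519.83
Shortage per month = $296.76 ÷ 12 = $24.73
New monthly escrow = $1,519.83 + $24.73 = $1,544.56

$1,544.56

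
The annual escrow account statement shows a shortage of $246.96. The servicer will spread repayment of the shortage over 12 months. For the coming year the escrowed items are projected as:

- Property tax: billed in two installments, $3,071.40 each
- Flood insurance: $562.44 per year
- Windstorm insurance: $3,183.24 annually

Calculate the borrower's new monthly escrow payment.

Property tax = $3,071.40 × 2 = $6,142.80 per year
Flood insurance = $562.44 per year
Windstorm insurance = $3,183.24 per year
Yearly total = $6,142.80 + $562.44 + $3,183.24 = $9,888.48
Base monthly escrow = $9,888.48 ÷ 12 = $824.04
Monthly shortage recovery: $246.96 / 12 = $20.58
Adjusted monthly = $824.04 + $20.58 = $844.62

$844.62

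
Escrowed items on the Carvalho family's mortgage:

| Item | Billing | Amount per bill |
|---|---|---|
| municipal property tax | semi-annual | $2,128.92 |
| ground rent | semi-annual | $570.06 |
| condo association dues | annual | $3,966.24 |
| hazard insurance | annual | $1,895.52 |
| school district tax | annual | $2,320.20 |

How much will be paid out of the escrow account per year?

Municipal property tax: $2,128.92 × 2 = $4,257.84 per year
Ground rent: $570.06 × 2 = $1,140.12 per year
Condo association dues: $3,966.24 per year
Hazard insurance: $1,895.52 per year
School district tax: $2,320.20 per year
Annual escrow total = $13,579.92

$13,579.92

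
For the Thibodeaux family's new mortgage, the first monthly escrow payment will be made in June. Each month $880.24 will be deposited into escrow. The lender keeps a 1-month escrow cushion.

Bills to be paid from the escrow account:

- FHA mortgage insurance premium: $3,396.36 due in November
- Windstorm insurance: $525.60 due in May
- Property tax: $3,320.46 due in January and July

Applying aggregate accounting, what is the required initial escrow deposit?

Cushion = 1 × $880.24 = $880.24
Trial balance (start $0, +$880.24 each month, − disbursements):
  Jun: +$880.24 → $880.24
  Jul: +$880.24 − $3,320.46 → -$1,559.98
  Aug: +$880.24 → -$679.74
  Sep: +$880.24 → $200.50
  Oct: +$880.24 → $1,080.74
  Nov: +$880.24 − $3,396.36 → -$1,435.38
  Dec: +$880.24 → -$555.14
  Jan: +$880.24 − $3,320.46 → -$2,995.36
  Feb: +$880.24 → -$2,115.12
  Mar: +$880.24 → -$1,234.88
  Apr: +$880.24 → -$354.64
  May: +$880.24 − $525.60 → $0.00
Lowest trial balance = -$2,995.36 (Jan)
Initial deposit = cushion − low point = $880.24 − (-$2,995.36) = $3,875.60

$3,875.60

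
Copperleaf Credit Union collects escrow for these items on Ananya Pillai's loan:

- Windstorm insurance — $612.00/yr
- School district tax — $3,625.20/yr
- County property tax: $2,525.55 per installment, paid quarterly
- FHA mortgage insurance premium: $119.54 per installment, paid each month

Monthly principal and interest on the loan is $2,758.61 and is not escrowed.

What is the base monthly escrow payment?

$1,314.49

Windstorm insurance = $612.00 per year
School district tax = $3,625.20 per year
County property tax = $2,525.55 × 4 = $10,102.20 per year
FHA mortgage insurance premium = $119.54 × 12 = $1,434.48 per year
Combined annual = $15,773.88
Monthly escrow = $15,773.88 ÷ 12 = $1,314.49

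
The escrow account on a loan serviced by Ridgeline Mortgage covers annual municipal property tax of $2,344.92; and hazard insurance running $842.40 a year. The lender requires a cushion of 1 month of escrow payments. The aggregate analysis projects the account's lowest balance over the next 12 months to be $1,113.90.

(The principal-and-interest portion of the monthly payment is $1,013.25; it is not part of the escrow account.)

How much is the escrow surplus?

$848.29

Municipal property tax = $2,344.92/yr
Hazard insurance = $842.40/yr
Yearly total = $3,187.32
Base monthly escrow = $3,187.32 ÷ 12 = $265.61
Cushion = 1 × $265.61 = $265.61
Excess over cushion: $1,113.90 − $265.61 = $848.29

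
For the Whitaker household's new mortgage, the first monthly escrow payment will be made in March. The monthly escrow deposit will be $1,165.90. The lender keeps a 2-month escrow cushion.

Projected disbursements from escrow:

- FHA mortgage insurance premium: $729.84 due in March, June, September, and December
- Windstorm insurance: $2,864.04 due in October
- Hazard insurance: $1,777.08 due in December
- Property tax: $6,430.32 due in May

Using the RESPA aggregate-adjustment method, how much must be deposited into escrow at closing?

Cushion = 2 × $1,165.90 = $2,331.80
Trial balance (start $0, +$1,165.90 each month, − disbursements):
  Mar: +$1,165.90 − $729.84 → $436.06
  Apr: +$1,165.90 → $1,601.96
  May: +$1,165.90 − $6,430.32 → -$3,662.46
  Jun: +$1,165.90 − $729.84 → -$3,226.40
  Jul: +$1,165.90 → -$2,060.50
  Aug: +$1,165.90 → -$894.60
  Sep: +$1,165.90 − $729.84 → -$458.54
  Oct: +$1,165.90 − $2,864.04 → -$2,156.68
  Nov: +$1,165.90 → -$990.78
  Dec: +$1,165.90 − $2,506.92 → -$2,331.80
  Jan: +$1,165.90 → -$1,165.90
  Feb: +$1,165.90 → $0.00
Lowest trial balance = -$3,662.46 (May)
Initial deposit = cushion − low point = $2,331.80 − (-$3,662.46) = $5,994.26

$5,994.26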